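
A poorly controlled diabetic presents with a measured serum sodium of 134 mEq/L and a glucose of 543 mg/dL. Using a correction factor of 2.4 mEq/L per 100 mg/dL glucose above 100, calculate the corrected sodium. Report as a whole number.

Corrected Na = measured Na + 2.4 · (glucose − 100)/100
= 134 + 2.4 · (543 − 100)/100
= 134 + 10.6
= 144.6 mEq/L

145 mEq/L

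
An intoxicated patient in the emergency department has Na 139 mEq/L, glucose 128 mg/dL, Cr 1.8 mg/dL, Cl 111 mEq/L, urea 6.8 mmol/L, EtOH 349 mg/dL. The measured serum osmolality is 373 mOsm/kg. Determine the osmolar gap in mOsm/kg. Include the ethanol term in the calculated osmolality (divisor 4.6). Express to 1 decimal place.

5.2 mOsm/kg

Calculated osmolality = 2·Na + glucose/18 + urea + ethanol/4.6
= 2·139 + 128/18 + 6.8 + 349/4.6
= 278 + 7.11 + 6.80 + 75.87
= 367.78 mOsm/kg ≈ 367.8 mOsm/kg
Osmolar gap = measured − calculated = 373 − 367.8 = 5.2 mOsm/kg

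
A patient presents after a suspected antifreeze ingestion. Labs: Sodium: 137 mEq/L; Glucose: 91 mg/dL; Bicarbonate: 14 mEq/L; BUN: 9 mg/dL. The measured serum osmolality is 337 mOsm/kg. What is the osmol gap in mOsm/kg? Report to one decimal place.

Calculated osmolality = 2·Na + glucose/18 + BUN/2.8
= 2·137 + 91/18 + 9/2.8
= 274 + 5.06 + 3.21
= 282.27 mOsm/kg ≈ 282.3 mOsm/kg
Osmolar gap = measured − calculated = 337 − 282.3 = 54.7 mOsm/kg

54.7 mOsm/kg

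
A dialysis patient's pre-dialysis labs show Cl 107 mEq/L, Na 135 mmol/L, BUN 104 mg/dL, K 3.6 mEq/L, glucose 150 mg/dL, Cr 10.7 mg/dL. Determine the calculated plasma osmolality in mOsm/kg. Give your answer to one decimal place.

315.5 mOsm/kg

Calculated osmolality = 2·Na + glucose/18 + BUN/2.8
= 2·135 + 150/18 + 104/2.8
= 270 + 8.33 + 37.14
= 315.47 mOsm/kg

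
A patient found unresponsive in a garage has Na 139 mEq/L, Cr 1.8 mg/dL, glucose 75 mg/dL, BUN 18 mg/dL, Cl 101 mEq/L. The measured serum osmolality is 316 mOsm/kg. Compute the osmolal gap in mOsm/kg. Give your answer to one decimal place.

27.4 mOsm/kg

Calculated osmolality = 2·Na + glucose/18 + BUN/2.8
= 2·139 + 75/18 + 18/2.8
= 278 + 4.17 + 6.43
= 288.6 mOsm/kg ≈ 288.6 mOsm/kg
Osmolar gap = measured − calculated = 316 − 288.6 = 27.4 mOsm/kg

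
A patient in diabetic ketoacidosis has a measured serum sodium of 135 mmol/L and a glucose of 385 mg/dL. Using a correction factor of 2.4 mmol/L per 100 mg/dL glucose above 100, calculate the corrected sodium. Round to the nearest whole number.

Corrected Na = measured Na + 2.4 · (glucose − 100)/100
= 135 + 2.4 · (385 − 100)/100
= 135 + 6.8
= 141.8 mmol/L

142 mmol/L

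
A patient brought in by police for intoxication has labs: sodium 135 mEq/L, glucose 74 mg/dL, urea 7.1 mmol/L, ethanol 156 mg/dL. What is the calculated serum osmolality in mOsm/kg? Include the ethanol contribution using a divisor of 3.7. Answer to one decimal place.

323.4 mOsm/kg

Calculated osmolality = 2·Na + glucose/18 + urea + ethanol/3.7
= 2·135 + 74/18 + 7.1 + 156/3.7
= 270 + 4.11 + 7.10 + 42.16
= 323.37 mOsm/kg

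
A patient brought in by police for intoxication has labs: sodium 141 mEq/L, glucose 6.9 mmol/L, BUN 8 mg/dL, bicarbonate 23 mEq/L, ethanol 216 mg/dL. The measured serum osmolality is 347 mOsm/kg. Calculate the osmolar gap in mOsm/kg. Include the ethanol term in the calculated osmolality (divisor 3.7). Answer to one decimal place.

-3.1 mOsm/kg

Calculated osmolality = 2·Na + glucose + BUN/2.8 + ethanol/3.7
= 2·141 + 6.9 + 8/2.8 + 216/3.7
= 282 + 6.90 + 2.86 + 58.38
= 350.14 mOsm/kg ≈ 350.1 mOsm/kg
Osmolar gap = measured − calculated = 347 − 350.1 = -3.1 mOsm/kg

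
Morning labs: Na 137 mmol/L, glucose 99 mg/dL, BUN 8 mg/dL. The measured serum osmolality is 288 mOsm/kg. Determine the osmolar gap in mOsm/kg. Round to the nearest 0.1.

5.6 mOsm/kg

Calculated osmolality = 2·Na + glucose/18 + BUN/2.8
= 2·137 + 99/18 + 8/2.8
= 274 + 5.50 + 2.86
= 282.36 mOsm/kg ≈ 282.4 mOsm/kg
Osmolar gap = measured − calculated = 288 − 282.4 = 5.6 mOsm/kg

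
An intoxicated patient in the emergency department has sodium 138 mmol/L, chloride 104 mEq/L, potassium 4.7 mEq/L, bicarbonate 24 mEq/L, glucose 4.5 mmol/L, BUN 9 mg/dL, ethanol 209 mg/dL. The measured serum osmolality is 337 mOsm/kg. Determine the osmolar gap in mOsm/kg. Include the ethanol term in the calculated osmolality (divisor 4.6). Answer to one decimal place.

7.9 mOsm/kg

Calculated osmolality = 2·Na + glucose + BUN/2.8 + ethanol/4.6
= 2·138 + 4.5 + 9/2.8 + 209/4.6
= 276 + 4.50 + 3.21 + 45.43
= 329.14 mOsm/kg ≈ 329.1 mOsm/kg
Osmolar gap = measured − calculated = 337 − 329.1 = 7.9 mOsm/kg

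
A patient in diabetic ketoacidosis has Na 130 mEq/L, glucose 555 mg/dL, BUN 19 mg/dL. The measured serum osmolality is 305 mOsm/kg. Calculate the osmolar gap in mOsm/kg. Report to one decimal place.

7.4 mOsm/kg

Calculated osmolality = 2·Na + glucose/18 + BUN/2.8
= 2·130 + 555/18 + 19/2.8
= 260 + 30.83 + 6.79
= 297.62 mOsm/kg ≈ 297.6 mOsm/kg
Osmolar gap = measured − calculated = 305 − 297.6 = 7.4 mOsm/kg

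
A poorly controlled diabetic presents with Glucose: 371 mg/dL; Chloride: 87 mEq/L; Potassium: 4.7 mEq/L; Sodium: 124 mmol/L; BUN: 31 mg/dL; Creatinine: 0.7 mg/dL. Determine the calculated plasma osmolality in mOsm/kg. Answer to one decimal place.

279.7 mOsm/kg

Calculated osmolality = 2·Na + glucose/18 + BUN/2.8
= 2·124 + 371/18 + 31/2.8
= 248 + 20.61 + 11.07
= 279.68 mOsm/kg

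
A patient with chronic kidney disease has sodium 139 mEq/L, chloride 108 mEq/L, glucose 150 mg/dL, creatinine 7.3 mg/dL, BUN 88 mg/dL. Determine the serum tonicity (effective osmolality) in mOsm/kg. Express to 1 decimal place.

286.3 mOsm/kg

Effective osmolality excludes urea (freely permeant across cell membranes):
2·Na + glucose/18
= 2·139 + 150/18
= 278 + 8.33
= 286.33 mOsm/kg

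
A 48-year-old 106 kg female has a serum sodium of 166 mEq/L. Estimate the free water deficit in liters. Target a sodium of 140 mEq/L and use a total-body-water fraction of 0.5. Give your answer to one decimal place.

TBW = 0.5 · 106 = 53 L
Free water deficit = TBW · (Na/140 − 1)
= 53 · (166/140 − 1)
= 53 · 0.1857
= 9.84 L

9.8 L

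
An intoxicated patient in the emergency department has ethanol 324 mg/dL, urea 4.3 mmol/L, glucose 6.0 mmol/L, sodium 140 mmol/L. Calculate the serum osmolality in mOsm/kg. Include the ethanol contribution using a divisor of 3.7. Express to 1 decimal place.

377.9 mOsm/kg

Calculated osmolality = 2·Na + glucose + urea + ethanol/3.7
= 2·140 + 6 + 4.3 + 324/3.7
= 280 + 6 + 4.30 + 87.57
= 377.87 mOsm/kg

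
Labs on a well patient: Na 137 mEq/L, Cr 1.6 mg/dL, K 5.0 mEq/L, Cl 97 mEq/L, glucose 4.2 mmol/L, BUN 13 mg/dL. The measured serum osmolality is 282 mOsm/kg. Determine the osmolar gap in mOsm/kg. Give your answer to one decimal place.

Calculated osmolality = 2·Na + glucose + BUN/2.8
= 2·137 + 4.2 + 13/2.8
= 274 + 4.20 + 4.64
= 282.84 mOsm/kg ≈ 282.8 mOsm/kg
Osmolar gap = measured − calculated = 282 − 282.8 = -0.8 mOsm/kg

-0.8 mOsm/kg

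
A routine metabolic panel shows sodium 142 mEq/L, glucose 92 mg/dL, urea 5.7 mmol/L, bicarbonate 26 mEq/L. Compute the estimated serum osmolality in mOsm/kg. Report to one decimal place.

Calculated osmolality = 2·Na + glucose/18 + urea
= 2·142 + 92/18 + 5.7
= 284 + 5.11 + 5.70
= 294.81 mOsm/kg

294.8 mOsm/kg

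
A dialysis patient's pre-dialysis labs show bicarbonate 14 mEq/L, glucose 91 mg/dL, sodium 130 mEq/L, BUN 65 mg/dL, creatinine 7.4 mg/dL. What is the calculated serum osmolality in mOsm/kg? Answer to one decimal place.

Calculated osmolality = 2·Na + glucose/18 + BUN/2.8
= 2·130 + 91/18 + 65/2.8
= 260 + 5.06 + 23.21
= 288.27 mOsm/kg

288.3 mOsm/kg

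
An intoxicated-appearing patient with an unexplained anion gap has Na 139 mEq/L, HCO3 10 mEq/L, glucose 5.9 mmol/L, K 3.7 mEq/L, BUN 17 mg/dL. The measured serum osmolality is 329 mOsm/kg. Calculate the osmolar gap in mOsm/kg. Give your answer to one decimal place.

39.0 mOsm/kg

Calculated osmolality = 2·Na + glucose + BUN/2.8
= 2·139 + 5.9 + 17/2.8
= 278 + 5.90 + 6.07
= 289.97 mOsm/kg ≈ 290.0 mOsm/kg
Osmolar gap = measured − calculated = 329 − 290.0 = 39.0 mOsm/kg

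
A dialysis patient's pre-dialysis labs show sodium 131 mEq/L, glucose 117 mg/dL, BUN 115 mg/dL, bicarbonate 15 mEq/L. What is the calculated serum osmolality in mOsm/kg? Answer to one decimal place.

Calculated osmolality = 2·Na + glucose/18 + BUN/2.8
= 2·131 + 117/18 + 115/2.8
= 262 + 6.50 + 41.07
= 309.57 mOsm/kg

309.6 mOsm/kg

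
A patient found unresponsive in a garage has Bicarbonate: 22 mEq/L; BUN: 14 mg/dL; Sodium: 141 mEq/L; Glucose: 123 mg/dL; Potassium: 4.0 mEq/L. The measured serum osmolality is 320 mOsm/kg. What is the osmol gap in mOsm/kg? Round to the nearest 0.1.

Calculated osmolality = 2·Na + glucose/18 + BUN/2.8
= 2·141 + 123/18 + 14/2.8
= 282 + 6.83 + 5
= 293.83 mOsm/kg ≈ 293.8 mOsm/kg
Osmolar gap = measured − calculated = 320 − 293.8 = 26.2 mOsm/kg

26.2 mOsm/kg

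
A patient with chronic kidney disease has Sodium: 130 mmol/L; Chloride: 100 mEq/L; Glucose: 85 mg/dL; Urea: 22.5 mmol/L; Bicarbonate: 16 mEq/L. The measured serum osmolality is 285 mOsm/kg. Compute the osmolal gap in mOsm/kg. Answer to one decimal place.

Calculated osmolality = 2·Na + glucose/18 + urea
= 2·130 + 85/18 + 22.5
= 260 + 4.72 + 22.50
= 287.22 mOsm/kg ≈ 287.2 mOsm/kg
Osmolar gap = measured − calculated = 285 − 287.2 = -2.2 mOsm/kg

-2.2 mOsm/kg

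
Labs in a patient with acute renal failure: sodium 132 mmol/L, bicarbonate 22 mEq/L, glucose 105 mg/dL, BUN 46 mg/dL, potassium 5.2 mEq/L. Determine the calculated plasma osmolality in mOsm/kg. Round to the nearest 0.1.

Calculated osmolality = 2·Na + glucose/18 + BUN/2.8
= 2·132 + 105/18 + 46/2.8
= 264 + 5.83 + 16.43
= 286.26 mOsm/kg

286.3 mOsm/kg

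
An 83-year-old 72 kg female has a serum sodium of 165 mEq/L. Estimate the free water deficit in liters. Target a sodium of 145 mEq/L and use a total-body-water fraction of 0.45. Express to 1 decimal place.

4.5 L

TBW = 0.45 · 72 = 32.4 L
Free water deficit = TBW · (Na/145 − 1)
= 32.4 · (165/145 − 1)
= 32.4 · 0.1379
= 4.47 L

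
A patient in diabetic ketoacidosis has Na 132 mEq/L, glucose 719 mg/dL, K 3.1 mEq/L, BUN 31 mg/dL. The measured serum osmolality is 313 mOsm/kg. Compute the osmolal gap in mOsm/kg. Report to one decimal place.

Calculated osmolality = 2·Na + glucose/18 + BUN/2.8
= 2·132 + 719/18 + 31/2.8
= 264 + 39.94 + 11.07
= 315.01 mOsm/kg ≈ 315.0 mOsm/kg
Osmolar gap = measured − calculated = 313 − 315.0 = -2.0 mOsm/kg

-2.0 mOsm/kg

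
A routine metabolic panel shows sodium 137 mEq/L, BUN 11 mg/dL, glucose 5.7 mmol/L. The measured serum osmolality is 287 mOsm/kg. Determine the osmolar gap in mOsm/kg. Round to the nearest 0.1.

Calculated osmolality = 2·Na + glucose + BUN/2.8
= 2·137 + 5.7 + 11/2.8
= 274 + 5.70 + 3.93
= 283.63 mOsm/kg ≈ 283.6 mOsm/kg
Osmolar gap = measured − calculated = 287 − 283.6 = 3.4 mOsm/kg

3.4 mOsm/kg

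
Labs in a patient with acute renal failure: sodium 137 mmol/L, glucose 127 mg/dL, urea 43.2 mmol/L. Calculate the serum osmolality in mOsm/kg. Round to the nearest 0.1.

Calculated osmolality = 2·Na + glucose/18 + urea
= 2·137 + 127/18 + 43.2
= 274 + 7.06 + 43.20
= 324.26 mOsm/kg

324.3 mOsm/kg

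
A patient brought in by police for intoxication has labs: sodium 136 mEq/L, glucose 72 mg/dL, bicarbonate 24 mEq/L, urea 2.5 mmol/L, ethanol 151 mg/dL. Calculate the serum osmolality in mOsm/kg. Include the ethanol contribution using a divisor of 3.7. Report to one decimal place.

319.3 mOsm/kg

Calculated osmolality = 2·Na + glucose/18 + urea + ethanol/3.7
= 2·136 + 72/18 + 2.5 + 151/3.7
= 272 + 4 + 2.50 + 40.81
= 319.31 mOsm/kg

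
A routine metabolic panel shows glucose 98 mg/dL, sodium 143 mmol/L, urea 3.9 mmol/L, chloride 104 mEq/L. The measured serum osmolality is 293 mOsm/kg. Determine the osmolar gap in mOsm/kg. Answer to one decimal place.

Calculated osmolality = 2·Na + glucose/18 + urea
= 2·143 + 98/18 + 3.9
= 286 + 5.44 + 3.90
= 295.34 mOsm/kg ≈ 295.3 mOsm/kg
Osmolar gap = measured − calculated = 293 − 295.3 = -2.3 mOsm/kg

-2.3 mOsm/kg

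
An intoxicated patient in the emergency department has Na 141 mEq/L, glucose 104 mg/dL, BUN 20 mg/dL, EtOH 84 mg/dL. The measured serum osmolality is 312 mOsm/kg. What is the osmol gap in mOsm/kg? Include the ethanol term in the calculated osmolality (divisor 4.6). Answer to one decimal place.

-1.2 mOsm/kg

Calculated osmolality = 2·Na + glucose/18 + BUN/2.8 + ethanol/4.6
= 2·141 + 104/18 + 20/2.8 + 84/4.6
= 282 + 5.78 + 7.14 + 18.26
= 313.18 mOsm/kg ≈ 313.2 mOsm/kg
Osmolar gap = measured − calculated = 312 − 313.2 = -1.2 mOsm/kg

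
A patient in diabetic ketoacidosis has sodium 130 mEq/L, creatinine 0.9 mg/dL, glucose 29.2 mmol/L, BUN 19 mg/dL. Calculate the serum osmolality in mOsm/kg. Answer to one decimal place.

Calculated osmolality = 2·Na + glucose + BUN/2.8
= 2·130 + 29.2 + 19/2.8
= 260 + 29.20 + 6.79
= 295.99 mOsm/kg

296.0 mOsm/kg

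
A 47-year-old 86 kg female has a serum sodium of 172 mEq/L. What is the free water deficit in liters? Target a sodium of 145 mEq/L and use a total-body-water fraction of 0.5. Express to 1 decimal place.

TBW = 0.5 · 86 = 43 L
Free water deficit = TBW · (Na/145 − 1)
= 43 · (172/145 − 1)
= 43 · 0.1862
= 8.01 L

8.0 L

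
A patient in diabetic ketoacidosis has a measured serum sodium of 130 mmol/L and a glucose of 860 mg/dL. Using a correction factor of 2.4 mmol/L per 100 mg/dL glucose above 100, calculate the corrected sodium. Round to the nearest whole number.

Corrected Na = measured Na + 2.4 · (glucose − 100)/100
= 130 + 2.4 · (860 − 100)/100
= 130 + 18.2
= 148.2 mmol/L

148 mmol/L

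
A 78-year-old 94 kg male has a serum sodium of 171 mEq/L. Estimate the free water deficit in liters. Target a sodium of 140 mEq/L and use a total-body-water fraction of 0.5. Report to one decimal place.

TBW = 0.5 · 94 = 47 L
Free water deficit = TBW · (Na/140 − 1)
= 47 · (171/140 − 1)
= 47 · 0.2214
= 10.41 L

10.4 L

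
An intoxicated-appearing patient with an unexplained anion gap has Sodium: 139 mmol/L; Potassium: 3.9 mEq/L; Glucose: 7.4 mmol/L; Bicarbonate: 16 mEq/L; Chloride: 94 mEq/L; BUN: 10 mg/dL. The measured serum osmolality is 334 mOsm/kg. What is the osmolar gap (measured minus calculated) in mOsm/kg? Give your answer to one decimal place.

45.0 mOsm/kg

Calculated osmolality = 2·Na + glucose + BUN/2.8
= 2·139 + 7.4 + 10/2.8
= 278 + 7.40 + 3.57
= 288.97 mOsm/kg ≈ 289.0 mOsm/kg
Osmolar gap = measured − calculated = 334 − 289.0 = 45.0 mOsm/kg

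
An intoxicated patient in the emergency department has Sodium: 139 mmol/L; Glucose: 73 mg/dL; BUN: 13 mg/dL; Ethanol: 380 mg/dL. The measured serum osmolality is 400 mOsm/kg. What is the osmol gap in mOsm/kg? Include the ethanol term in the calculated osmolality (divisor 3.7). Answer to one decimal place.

10.6 mOsm/kg

Calculated osmolality = 2·Na + glucose/18 + BUN/2.8 + ethanol/3.7
= 2·139 + 73/18 + 13/2.8 + 380/3.7
= 278 + 4.06 + 4.64 + 102.70
= 389.4 mOsm/kg ≈ 389.4 mOsm/kg
Osmolar gap = measured − calculated = 400 − 389.4 = 10.6 mOsm/kg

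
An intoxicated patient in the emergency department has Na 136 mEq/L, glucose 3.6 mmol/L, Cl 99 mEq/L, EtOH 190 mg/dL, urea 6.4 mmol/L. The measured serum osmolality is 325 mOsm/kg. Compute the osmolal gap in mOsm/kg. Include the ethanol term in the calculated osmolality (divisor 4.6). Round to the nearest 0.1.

1.7 mOsm/kg

Calculated osmolality = 2·Na + glucose + urea + ethanol/4.6
= 2·136 + 3.6 + 6.4 + 190/4.6
= 272 + 3.60 + 6.40 + 41.30
= 323.3 mOsm/kg ≈ 323.3 mOsm/kg
Osmolar gap = measured − calculated = 325 − 323.3 = 1.7 mOsm/kg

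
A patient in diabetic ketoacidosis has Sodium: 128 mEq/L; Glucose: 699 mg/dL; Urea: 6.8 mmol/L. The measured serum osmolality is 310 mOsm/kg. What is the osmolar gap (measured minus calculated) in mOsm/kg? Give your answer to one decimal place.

Calculated osmolality = 2·Na + glucose/18 + urea
= 2·128 + 699/18 + 6.8
= 256 + 38.83 + 6.80
= 301.63 mOsm/kg ≈ 301.6 mOsm/kg
Osmolar gap = measured − calculated = 310 − 301.6 = 8.4 mOsm/kg

8.4 mOsm/kg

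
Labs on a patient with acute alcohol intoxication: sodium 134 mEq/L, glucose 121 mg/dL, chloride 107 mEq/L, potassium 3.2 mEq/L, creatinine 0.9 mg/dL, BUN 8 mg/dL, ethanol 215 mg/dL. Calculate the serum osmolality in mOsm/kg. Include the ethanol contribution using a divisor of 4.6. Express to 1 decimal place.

Calculated osmolality = 2·Na + glucose/18 + BUN/2.8 + ethanol/4.6
= 2·134 + 121/18 + 8/2.8 + 215/4.6
= 268 + 6.72 + 2.86 + 46.74
= 324.32 mOsm/kg

324.3 mOsm/kg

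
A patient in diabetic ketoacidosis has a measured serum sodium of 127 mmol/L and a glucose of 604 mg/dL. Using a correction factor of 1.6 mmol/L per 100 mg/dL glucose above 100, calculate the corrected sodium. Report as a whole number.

135 mmol/L

Corrected Na = measured Na + 1.6 · (glucose − 100)/100
= 127 + 1.6 · (604 − 100)/100
= 127 + 8.1
= 135.1 mmol/L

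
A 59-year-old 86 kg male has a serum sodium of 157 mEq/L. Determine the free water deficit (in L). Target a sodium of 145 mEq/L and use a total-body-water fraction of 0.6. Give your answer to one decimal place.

4.3 L

TBW = 0.6 · 86 = 51.6 L
Free water deficit = TBW · (Na/145 − 1)
= 51.6 · (157/145 − 1)
= 51.6 · 0.0828
= 4.27 L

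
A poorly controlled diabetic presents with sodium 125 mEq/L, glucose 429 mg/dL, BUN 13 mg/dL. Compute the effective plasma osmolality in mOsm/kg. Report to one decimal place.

Effective osmolality excludes urea (freely permeant across cell membranes):
2·Na + glucose/18
= 2·125 + 429/18
= 250 + 23.83
= 273.83 mOsm/kg

273.8 mOsm/kg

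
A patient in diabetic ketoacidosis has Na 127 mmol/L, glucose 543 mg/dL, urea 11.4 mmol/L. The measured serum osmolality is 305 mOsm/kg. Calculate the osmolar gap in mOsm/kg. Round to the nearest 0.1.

Calculated osmolality = 2·Na + glucose/18 + urea
= 2·127 + 543/18 + 11.4
= 254 + 30.17 + 11.40
= 295.57 mOsm/kg ≈ 295.6 mOsm/kg
Osmolar gap = measured − calculated = 305 − 295.6 = 9.4 mOsm/kg

9.4 mOsm/kg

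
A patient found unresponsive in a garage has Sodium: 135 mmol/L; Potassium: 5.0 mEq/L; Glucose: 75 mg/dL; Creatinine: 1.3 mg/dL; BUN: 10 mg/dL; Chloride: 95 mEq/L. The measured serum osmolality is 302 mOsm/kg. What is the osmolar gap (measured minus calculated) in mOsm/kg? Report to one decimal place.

Calculated osmolality = 2·Na + glucose/18 + BUN/2.8
= 2·135 + 75/18 + 10/2.8
= 270 + 4.17 + 3.57
= 277.74 mOsm/kg ≈ 277.7 mOsm/kg
Osmolar gap = measured − calculated = 302 − 277.7 = 24.3 mOsm/kg

24.3 mOsm/kg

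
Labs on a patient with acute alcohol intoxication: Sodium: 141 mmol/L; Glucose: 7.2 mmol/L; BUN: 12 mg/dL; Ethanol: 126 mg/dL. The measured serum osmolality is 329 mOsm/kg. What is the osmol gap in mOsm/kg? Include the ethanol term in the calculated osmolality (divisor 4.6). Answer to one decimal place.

Calculated osmolality = 2·Na + glucose + BUN/2.8 + ethanol/4.6
= 2·141 + 7.2 + 12/2.8 + 126/4.6
= 282 + 7.20 + 4.29 + 27.39
= 320.88 mOsm/kg ≈ 320.9 mOsm/kg
Osmolar gap = measured − calculated = 329 − 320.9 = 8.1 mOsm/kg

8.1 mOsm/kg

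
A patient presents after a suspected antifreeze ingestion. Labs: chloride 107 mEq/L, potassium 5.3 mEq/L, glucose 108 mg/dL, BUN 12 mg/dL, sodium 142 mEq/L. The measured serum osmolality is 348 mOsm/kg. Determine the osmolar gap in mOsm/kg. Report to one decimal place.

53.7 mOsm/kg

Calculated osmolality = 2·Na + glucose/18 + BUN/2.8
= 2·142 + 108/18 + 12/2.8
= 284 + 6 + 4.29
= 294.29 mOsm/kg ≈ 294.3 mOsm/kg
Osmolar gap = measured − calculated = 348 − 294.3 = 53.7 mOsm/kg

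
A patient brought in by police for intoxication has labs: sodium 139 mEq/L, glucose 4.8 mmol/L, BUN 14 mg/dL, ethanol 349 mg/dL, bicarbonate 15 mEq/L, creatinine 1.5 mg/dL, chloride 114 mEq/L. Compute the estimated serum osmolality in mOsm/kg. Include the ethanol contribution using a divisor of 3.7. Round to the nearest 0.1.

382.1 mOsm/kg

Calculated osmolality = 2·Na + glucose + BUN/2.8 + ethanol/3.7
= 2·139 + 4.8 + 14/2.8 + 349/3.7
= 278 + 4.80 + 5 + 94.32
= 382.12 mOsm/kg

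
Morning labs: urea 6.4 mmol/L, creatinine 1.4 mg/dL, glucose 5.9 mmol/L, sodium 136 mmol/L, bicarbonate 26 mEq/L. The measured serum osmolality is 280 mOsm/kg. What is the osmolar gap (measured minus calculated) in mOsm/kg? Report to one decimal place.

-4.3 mOsm/kg

Calculated osmolality = 2·Na + glucose + urea
= 2·136 + 5.9 + 6.4
= 272 + 5.90 + 6.40
= 284.3 mOsm/kg ≈ 284.3 mOsm/kg
Osmolar gap = measured − calculated = 280 − 284.3 = -4.3 mOsm/kg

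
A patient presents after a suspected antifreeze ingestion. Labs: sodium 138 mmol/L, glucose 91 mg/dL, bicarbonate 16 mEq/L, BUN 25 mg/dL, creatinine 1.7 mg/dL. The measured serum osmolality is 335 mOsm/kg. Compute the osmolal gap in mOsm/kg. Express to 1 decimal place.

45.0 mOsm/kg

Calculated osmolality = 2·Na + glucose/18 + BUN/2.8
= 2·138 + 91/18 + 25/2.8
= 276 + 5.06 + 8.93
= 289.99 mOsm/kg ≈ 290.0 mOsm/kg
Osmolar gap = measured − calculated = 335 − 290.0 = 45.0 mOsm/kg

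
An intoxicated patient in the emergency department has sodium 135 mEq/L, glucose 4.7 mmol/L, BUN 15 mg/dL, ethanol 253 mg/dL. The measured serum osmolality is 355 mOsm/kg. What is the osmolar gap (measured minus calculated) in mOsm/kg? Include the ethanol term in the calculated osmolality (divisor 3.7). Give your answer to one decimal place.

6.6 mOsm/kg

Calculated osmolality = 2·Na + glucose + BUN/2.8 + ethanol/3.7
= 2·135 + 4.7 + 15/2.8 + 253/3.7
= 270 + 4.70 + 5.36 + 68.38
= 348.44 mOsm/kg ≈ 348.4 mOsm/kg
Osmolar gap = measured − calculated = 355 − 348.4 = 6.6 mOsm/kg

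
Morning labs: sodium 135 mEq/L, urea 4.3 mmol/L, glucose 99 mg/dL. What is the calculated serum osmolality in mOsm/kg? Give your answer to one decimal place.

279.8 mOsm/kg

Calculated osmolality = 2·Na + glucose/18 + urea
= 2·135 + 99/18 + 4.3
= 270 + 5.50 + 4.30
= 279.8 mOsm/kg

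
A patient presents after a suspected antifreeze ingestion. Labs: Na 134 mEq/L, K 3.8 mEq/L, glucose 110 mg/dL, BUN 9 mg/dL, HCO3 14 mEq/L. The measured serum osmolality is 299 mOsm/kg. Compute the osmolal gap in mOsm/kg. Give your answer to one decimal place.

Calculated osmolality = 2·Na + glucose/18 + BUN/2.8
= 2·134 + 110/18 + 9/2.8
= 268 + 6.11 + 3.21
= 277.32 mOsm/kg ≈ 277.3 mOsm/kg
Osmolar gap = measured − calculated = 299 − 277.3 = 21.7 mOsm/kg

21.7 mOsm/kg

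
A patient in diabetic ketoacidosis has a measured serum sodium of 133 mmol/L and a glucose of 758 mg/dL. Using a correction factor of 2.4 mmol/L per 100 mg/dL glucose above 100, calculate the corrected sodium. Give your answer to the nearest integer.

149 mmol/L

Corrected Na = measured Na + 2.4 · (glucose − 100)/100
= 133 + 2.4 · (758 − 100)/100
= 133 + 15.8
= 148.8 mmol/L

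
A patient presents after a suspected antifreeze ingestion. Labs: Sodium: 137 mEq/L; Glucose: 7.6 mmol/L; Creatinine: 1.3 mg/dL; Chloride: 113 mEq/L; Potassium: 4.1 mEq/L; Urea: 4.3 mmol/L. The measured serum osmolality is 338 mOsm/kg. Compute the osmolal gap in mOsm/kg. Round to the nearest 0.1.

52.1 mOsm/kg

Calculated osmolality = 2·Na + glucose + urea
= 2·137 + 7.6 + 4.3
= 274 + 7.60 + 4.30
= 285.9 mOsm/kg ≈ 285.9 mOsm/kg
Osmolar gap = measured − calculated = 338 − 285.9 = 52.1 mOsm/kg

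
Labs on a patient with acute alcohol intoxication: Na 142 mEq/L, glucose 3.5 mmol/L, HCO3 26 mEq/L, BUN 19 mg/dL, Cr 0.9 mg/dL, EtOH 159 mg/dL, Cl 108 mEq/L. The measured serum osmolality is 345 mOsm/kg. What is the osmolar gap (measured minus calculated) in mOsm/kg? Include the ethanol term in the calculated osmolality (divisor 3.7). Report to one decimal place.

Calculated osmolality = 2·Na + glucose + BUN/2.8 + ethanol/3.7
= 2·142 + 3.5 + 19/2.8 + 159/3.7
= 284 + 3.50 + 6.79 + 42.97
= 337.26 mOsm/kg ≈ 337.3 mOsm/kg
Osmolar gap = measured − calculated = 345 − 337.3 = 7.7 mOsm/kg

7.7 mOsm/kg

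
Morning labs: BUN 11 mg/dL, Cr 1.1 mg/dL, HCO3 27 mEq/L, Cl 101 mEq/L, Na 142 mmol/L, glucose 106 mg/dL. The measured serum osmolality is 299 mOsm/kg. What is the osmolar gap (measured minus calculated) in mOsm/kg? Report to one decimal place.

5.2 mOsm/kg

Calculated osmolality = 2·Na + glucose/18 + BUN/2.8
= 2·142 + 106/18 + 11/2.8
= 284 + 5.89 + 3.93
= 293.82 mOsm/kg ≈ 293.8 mOsm/kg
Osmolar gap = measured − calculated = 299 − 293.8 = 5.2 mOsm/kg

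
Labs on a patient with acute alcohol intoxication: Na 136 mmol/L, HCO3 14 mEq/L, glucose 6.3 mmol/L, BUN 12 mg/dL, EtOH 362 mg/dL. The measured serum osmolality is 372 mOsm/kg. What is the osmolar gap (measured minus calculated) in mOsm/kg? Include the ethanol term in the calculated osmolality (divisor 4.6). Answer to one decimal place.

10.7 mOsm/kg

Calculated osmolality = 2·Na + glucose + BUN/2.8 + ethanol/4.6
= 2·136 + 6.3 + 12/2.8 + 362/4.6
= 272 + 6.30 + 4.29 + 78.70
= 361.29 mOsm/kg ≈ 361.3 mOsm/kg
Osmolar gap = measured − calculated = 372 − 361.3 = 10.7 mOsm/kg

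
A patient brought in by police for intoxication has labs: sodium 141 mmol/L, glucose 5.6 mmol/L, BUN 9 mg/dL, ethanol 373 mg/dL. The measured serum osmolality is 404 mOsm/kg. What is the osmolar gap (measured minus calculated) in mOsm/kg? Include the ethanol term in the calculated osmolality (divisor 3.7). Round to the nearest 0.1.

12.4 mOsm/kg

Calculated osmolality = 2·Na + glucose + BUN/2.8 + ethanol/3.7
= 2·141 + 5.6 + 9/2.8 + 373/3.7
= 282 + 5.60 + 3.21 + 100.81
= 391.62 mOsm/kg ≈ 391.6 mOsm/kg
Osmolar gap = measured − calculated = 404 − 391.6 = 12.4 mOsm/kg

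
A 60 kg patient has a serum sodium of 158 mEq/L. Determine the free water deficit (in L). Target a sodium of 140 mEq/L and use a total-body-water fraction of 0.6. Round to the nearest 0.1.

TBW = 0.6 · 60 = 36 L
Free water deficit = TBW · (Na/140 − 1)
= 36 · (158/140 − 1)
= 36 · 0.1286
= 4.63 L

4.6 L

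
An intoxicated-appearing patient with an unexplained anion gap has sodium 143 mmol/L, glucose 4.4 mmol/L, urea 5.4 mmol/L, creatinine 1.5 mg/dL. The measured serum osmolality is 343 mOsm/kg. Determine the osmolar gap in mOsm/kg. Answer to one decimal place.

Calculated osmolality = 2·Na + glucose + urea
= 2·143 + 4.4 + 5.4
= 286 + 4.40 + 5.40
= 295.8 mOsm/kg ≈ 295.8 mOsm/kg
Osmolar gap = measured − calculated = 343 − 295.8 = 47.2 mOsm/kg

47.2 mOsm/kg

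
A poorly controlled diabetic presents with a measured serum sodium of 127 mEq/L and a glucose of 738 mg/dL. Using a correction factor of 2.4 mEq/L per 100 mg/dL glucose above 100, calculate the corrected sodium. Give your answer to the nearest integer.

Corrected Na = measured Na + 2.4 · (glucose − 100)/100
= 127 + 2.4 · (738 − 100)/100
= 127 + 15.3
= 142.3 mEq/L

142 mEq/L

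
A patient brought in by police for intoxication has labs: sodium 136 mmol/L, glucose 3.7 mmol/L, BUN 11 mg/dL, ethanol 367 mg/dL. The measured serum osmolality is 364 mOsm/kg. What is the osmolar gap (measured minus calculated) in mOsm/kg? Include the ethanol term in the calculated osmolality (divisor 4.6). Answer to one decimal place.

Calculated osmolality = 2·Na + glucose + BUN/2.8 + ethanol/4.6
= 2·136 + 3.7 + 11/2.8 + 367/4.6
= 272 + 3.70 + 3.93 + 79.78
= 359.41 mOsm/kg ≈ 359.4 mOsm/kg
Osmolar gap = measured − calculated = 364 − 359.4 = 4.6 mOsm/kg

4.6 mOsm/kg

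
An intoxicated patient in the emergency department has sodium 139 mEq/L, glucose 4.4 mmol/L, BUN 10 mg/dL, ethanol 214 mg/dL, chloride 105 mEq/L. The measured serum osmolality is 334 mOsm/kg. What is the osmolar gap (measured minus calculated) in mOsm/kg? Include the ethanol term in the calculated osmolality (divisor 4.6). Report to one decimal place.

Calculated osmolality = 2·Na + glucose + BUN/2.8 + ethanol/4.6
= 2·139 + 4.4 + 10/2.8 + 214/4.6
= 278 + 4.40 + 3.57 + 46.52
= 332.49 mOsm/kg ≈ 332.5 mOsm/kg
Osmolar gap = measured − calculated = 334 − 332.5 = 1.5 mOsm/kg

1.5 mOsm/kg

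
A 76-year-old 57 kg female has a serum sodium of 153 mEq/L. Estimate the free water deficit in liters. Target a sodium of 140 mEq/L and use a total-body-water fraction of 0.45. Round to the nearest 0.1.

2.4 L

TBW = 0.45 · 57 = 25.65 L
Free water deficit = TBW · (Na/140 − 1)
= 25.65 · (153/140 − 1)
= 25.65 · 0.0929
= 2.38 L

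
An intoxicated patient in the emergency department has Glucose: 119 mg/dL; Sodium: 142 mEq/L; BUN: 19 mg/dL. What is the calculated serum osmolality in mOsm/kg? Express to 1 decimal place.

Calculated osmolality = 2·Na + glucose/18 + BUN/2.8
= 2·142 + 119/18 + 19/2.8
= 284 + 6.61 + 6.79
= 297.4 mOsm/kg

297.4 mOsm/kg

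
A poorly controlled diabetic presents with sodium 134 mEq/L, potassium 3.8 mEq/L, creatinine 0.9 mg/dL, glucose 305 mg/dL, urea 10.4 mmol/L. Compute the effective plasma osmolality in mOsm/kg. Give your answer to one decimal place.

284.9 mOsm/kg

Effective osmolality excludes urea (freely permeant across cell membranes):
2·Na + glucose/18
= 2·134 + 305/18
= 268 + 16.94
= 284.94 mOsm/kg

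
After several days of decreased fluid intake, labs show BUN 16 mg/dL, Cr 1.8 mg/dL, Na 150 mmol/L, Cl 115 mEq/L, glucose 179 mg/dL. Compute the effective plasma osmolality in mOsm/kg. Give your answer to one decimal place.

309.9 mOsm/kg

Effective osmolality excludes urea (freely permeant across cell membranes):
2·Na + glucose/18
= 2·150 + 179/18
= 300 + 9.94
= 309.94 mOsm/kg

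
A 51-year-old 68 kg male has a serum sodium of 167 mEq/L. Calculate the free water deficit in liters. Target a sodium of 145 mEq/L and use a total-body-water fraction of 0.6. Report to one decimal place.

TBW = 0.6 · 68 = 40.8 L
Free water deficit = TBW · (Na/145 − 1)
= 40.8 · (167/145 − 1)
= 40.8 · 0.1517
= 6.19 L

6.2 L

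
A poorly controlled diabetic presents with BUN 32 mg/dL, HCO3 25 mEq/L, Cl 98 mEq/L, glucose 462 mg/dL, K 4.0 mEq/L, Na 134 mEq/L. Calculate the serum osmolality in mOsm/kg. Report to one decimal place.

305.1 mOsm/kg

Calculated osmolality = 2·Na + glucose/18 + BUN/2.8
= 2·134 + 462/18 + 32/2.8
= 268 + 25.67 + 11.43
= 305.1 mOsm/kg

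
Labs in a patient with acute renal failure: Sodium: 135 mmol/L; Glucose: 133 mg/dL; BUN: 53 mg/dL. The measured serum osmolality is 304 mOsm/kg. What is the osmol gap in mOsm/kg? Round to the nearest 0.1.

7.7 mOsm/kg

Calculated osmolality = 2·Na + glucose/18 + BUN/2.8
= 2·135 + 133/18 + 53/2.8
= 270 + 7.39 + 18.93
= 296.32 mOsm/kg ≈ 296.3 mOsm/kg
Osmolar gap = measured − calculated = 304 − 296.3 = 7.7 mOsm/kg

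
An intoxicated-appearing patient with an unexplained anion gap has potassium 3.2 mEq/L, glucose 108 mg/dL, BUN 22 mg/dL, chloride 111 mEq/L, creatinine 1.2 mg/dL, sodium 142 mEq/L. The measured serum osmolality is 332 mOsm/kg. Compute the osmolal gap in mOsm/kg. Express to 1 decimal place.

34.1 mOsm/kg

Calculated osmolality = 2·Na + glucose/18 + BUN/2.8
= 2·142 + 108/18 + 22/2.8
= 284 + 6 + 7.86
= 297.86 mOsm/kg ≈ 297.9 mOsm/kg
Osmolar gap = measured − calculated = 332 − 297.9 = 34.1 mOsm/kg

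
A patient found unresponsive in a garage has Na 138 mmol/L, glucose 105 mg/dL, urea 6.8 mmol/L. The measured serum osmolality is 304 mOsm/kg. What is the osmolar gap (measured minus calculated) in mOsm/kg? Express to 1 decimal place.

15.4 mOsm/kg

Calculated osmolality = 2·Na + glucose/18 + urea
= 2·138 + 105/18 + 6.8
= 276 + 5.83 + 6.80
= 288.63 mOsm/kg ≈ 288.6 mOsm/kg
Osmolar gap = measured − calculated = 304 − 288.6 = 15.4 mOsm/kg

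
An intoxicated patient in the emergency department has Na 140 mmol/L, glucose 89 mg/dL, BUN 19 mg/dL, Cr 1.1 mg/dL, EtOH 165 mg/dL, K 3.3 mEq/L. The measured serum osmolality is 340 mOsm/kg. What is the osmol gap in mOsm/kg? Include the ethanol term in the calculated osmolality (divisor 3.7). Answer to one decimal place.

Calculated osmolality = 2·Na + glucose/18 + BUN/2.8 + ethanol/3.7
= 2·140 + 89/18 + 19/2.8 + 165/3.7
= 280 + 4.94 + 6.79 + 44.59
= 336.32 mOsm/kg ≈ 336.3 mOsm/kg
Osmolar gap = measured − calculated = 340 − 336.3 = 3.7 mOsm/kg

3.7 mOsm/kg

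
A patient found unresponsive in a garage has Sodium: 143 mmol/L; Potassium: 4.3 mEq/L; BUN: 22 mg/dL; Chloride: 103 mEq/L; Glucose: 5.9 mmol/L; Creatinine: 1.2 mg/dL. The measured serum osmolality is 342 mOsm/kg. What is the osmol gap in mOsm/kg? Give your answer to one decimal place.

42.2 mOsm/kg

Calculated osmolality = 2·Na + glucose + BUN/2.8
= 2·143 + 5.9 + 22/2.8
= 286 + 5.90 + 7.86
= 299.76 mOsm/kg ≈ 299.8 mOsm/kg
Osmolar gap = measured − calculated = 342 − 299.8 = 42.2 mOsm/kg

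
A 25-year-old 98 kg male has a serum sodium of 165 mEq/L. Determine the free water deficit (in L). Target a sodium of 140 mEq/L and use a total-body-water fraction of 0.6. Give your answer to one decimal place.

10.5 L

TBW = 0.6 · 98 = 58.8 L
Free water deficit = TBW · (Na/140 − 1)
= 58.8 · (165/140 − 1)
= 58.8 · 0.1786
= 10.5 L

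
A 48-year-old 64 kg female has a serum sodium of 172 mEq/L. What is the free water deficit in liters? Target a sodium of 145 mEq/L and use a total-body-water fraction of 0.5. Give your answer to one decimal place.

TBW = 0.5 · 64 = 32 L
Free water deficit = TBW · (Na/145 − 1)
= 32 · (172/145 − 1)
= 32 · 0.1862
= 5.96 L

6.0 L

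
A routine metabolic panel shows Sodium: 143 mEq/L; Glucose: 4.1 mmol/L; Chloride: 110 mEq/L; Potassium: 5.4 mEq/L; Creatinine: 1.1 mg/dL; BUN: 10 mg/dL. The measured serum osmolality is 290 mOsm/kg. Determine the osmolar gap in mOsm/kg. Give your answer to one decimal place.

Calculated osmolality = 2·Na + glucose + BUN/2.8
= 2·143 + 4.1 + 10/2.8
= 286 + 4.10 + 3.57
= 293.67 mOsm/kg ≈ 293.7 mOsm/kg
Osmolar gap = measured − calculated = 290 − 293.7 = -3.7 mOsm/kg

-3.7 mOsm/kg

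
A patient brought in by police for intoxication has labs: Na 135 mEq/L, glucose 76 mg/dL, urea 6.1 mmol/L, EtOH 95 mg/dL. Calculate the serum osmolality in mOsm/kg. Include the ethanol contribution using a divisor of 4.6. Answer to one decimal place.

301.0 mOsm/kg

Calculated osmolality = 2·Na + glucose/18 + urea + ethanol/4.6
= 2·135 + 76/18 + 6.1 + 95/4.6
= 270 + 4.22 + 6.10 + 20.65
= 300.97 mOsm/kg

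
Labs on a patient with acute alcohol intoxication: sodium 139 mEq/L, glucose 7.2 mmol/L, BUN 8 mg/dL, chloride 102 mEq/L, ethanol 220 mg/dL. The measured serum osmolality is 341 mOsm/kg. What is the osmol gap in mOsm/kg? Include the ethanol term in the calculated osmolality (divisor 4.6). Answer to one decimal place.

Calculated osmolality = 2·Na + glucose + BUN/2.8 + ethanol/4.6
= 2·139 + 7.2 + 8/2.8 + 220/4.6
= 278 + 7.20 + 2.86 + 47.83
= 335.89 mOsm/kg ≈ 335.9 mOsm/kg
Osmolar gap = measured − calculated = 341 − 335.9 = 5.1 mOsm/kg

5.1 mOsm/kg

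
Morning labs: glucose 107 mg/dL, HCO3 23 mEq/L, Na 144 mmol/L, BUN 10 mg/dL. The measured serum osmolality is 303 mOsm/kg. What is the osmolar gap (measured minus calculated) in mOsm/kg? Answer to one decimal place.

Calculated osmolality = 2·Na + glucose/18 + BUN/2.8
= 2·144 + 107/18 + 10/2.8
= 288 + 5.94 + 3.57
= 297.51 mOsm/kg ≈ 297.5 mOsm/kg
Osmolar gap = measured − calculated = 303 − 297.5 = 5.5 mOsm/kg

5.5 mOsm/kg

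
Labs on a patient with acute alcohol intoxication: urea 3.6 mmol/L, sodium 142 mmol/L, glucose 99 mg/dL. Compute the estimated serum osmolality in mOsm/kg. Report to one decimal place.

Calculated osmolality = 2·Na + glucose/18 + urea
= 2·142 + 99/18 + 3.6
= 284 + 5.50 + 3.60
= 293.1 mOsm/kg

293.1 mOsm/kg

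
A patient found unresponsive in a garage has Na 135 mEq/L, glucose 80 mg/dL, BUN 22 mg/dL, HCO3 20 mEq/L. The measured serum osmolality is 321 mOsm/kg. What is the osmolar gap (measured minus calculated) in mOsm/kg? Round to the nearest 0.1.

38.7 mOsm/kg

Calculated osmolality = 2·Na + glucose/18 + BUN/2.8
= 2·135 + 80/18 + 22/2.8
= 270 + 4.44 + 7.86
= 282.3 mOsm/kg ≈ 282.3 mOsm/kg
Osmolar gap = measured − calculated = 321 − 282.3 = 38.7 mOsm/kg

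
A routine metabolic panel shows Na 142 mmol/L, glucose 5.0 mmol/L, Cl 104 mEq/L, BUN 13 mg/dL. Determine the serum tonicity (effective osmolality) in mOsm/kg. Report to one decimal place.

Effective osmolality excludes urea (freely permeant across cell membranes):
2·Na + glucose
= 2·142 + 5
= 284 + 5
= 289 mOsm/kg

289.0 mOsm/kg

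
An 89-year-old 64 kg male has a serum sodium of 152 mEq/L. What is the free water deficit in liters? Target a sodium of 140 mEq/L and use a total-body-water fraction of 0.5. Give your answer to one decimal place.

TBW = 0.5 · 64 = 32 L
Free water deficit = TBW · (Na/140 − 1)
= 32 · (152/140 − 1)
= 32 · 0.0857
= 2.74 L

2.7 L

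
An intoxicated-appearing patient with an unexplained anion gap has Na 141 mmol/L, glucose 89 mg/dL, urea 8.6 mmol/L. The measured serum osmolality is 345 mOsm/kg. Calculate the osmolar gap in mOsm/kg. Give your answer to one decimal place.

49.5 mOsm/kg

Calculated osmolality = 2·Na + glucose/18 + urea
= 2·141 + 89/18 + 8.6
= 282 + 4.94 + 8.60
= 295.54 mOsm/kg ≈ 295.5 mOsm/kg
Osmolar gap = measured − calculated = 345 − 295.5 = 49.5 mOsm/kg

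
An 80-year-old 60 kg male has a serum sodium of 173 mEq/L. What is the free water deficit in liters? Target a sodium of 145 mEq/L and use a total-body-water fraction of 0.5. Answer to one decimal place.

5.8 L

TBW = 0.5 · 60 = 30 L
Free water deficit = TBW · (Na/145 − 1)
= 30 · (173/145 − 1)
= 30 · 0.1931
= 5.79 L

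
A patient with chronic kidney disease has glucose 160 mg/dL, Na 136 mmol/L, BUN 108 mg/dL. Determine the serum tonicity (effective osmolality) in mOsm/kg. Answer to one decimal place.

Effective osmolality excludes urea (freely permeant across cell membranes):
2·Na + glucose/18
= 2·136 + 160/18
= 272 + 8.89
= 280.89 mOsm/kg

280.9 mOsm/kg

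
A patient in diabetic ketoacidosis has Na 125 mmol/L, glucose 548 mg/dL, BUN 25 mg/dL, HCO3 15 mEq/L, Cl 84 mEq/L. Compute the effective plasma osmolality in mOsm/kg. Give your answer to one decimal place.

280.4 mOsm/kg

Effective osmolality excludes urea (freely permeant across cell membranes):
2·Na + glucose/18
= 2·125 + 548/18
= 250 + 30.44
= 280.44 mOsm/kg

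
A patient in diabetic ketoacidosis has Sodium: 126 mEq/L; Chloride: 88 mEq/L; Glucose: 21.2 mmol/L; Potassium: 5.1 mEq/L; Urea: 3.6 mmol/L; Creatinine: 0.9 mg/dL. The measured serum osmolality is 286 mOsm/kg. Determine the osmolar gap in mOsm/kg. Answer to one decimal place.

Calculated osmolality = 2·Na + glucose + urea
= 2·126 + 21.2 + 3.6
= 252 + 21.20 + 3.60
= 276.8 mOsm/kg ≈ 276.8 mOsm/kg
Osmolar gap = measured − calculated = 286 − 276.8 = 9.2 mOsm/kg

9.2 mOsm/kg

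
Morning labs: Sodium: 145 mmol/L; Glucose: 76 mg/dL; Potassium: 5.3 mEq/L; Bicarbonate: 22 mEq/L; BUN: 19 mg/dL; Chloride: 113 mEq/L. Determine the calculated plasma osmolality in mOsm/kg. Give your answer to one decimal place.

Calculated osmolality = 2·Na + glucose/18 + BUN/2.8
= 2·145 + 76/18 + 19/2.8
= 290 + 4.22 + 6.79
= 301.01 mOsm/kg

301.0 mOsm/kg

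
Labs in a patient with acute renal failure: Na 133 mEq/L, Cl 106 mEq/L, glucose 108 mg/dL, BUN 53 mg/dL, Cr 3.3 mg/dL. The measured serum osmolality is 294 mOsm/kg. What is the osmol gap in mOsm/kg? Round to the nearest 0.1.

3.1 mOsm/kg

Calculated osmolality = 2·Na + glucose/18 + BUN/2.8
= 2·133 + 108/18 + 53/2.8
= 266 + 6 + 18.93
= 290.93 mOsm/kg ≈ 290.9 mOsm/kg
Osmolar gap = measured − calculated = 294 − 290.9 = 3.1 mOsm/kg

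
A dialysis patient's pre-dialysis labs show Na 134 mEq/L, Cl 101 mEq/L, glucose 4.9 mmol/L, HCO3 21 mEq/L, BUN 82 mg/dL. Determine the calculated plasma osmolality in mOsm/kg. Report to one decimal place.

Calculated osmolality = 2·Na + glucose + BUN/2.8
= 2·134 + 4.9 + 82/2.8
= 268 + 4.90 + 29.29
= 302.19 mOsm/kg

302.2 mOsm/kg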